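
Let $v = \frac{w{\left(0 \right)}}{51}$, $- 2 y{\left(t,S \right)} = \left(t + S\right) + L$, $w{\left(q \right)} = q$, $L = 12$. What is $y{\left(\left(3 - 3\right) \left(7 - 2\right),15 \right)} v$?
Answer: $0$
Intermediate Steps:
$y{\left(t,S \right)} = -6 - \frac{S}{2} - \frac{t}{2}$ ($y{\left(t,S \right)} = - \frac{\left(t + S\right) + 12}{2} = - \frac{\left(S + t\right) + 12}{2} = - \frac{12 + S + t}{2} = -6 - \frac{S}{2} - \frac{t}{2}$)
$v = 0$ ($v = \frac{0}{51} = 0 \cdot \frac{1}{51} = 0$)
$y{\left(\left(3 - 3\right) \left(7 - 2\right),15 \right)} v = \left(-6 - \frac{15}{2} - \frac{\left(3 - 3\right) \left(7 - 2\right)}{2}\right) 0 = \left(-6 - \frac{15}{2} - \frac{0 \cdot 5}{2}\right) 0 = \left(-6 - \frac{15}{2} - 0\right) 0 = \left(-6 - \frac{15}{2} + 0\right) 0 = \left(- \frac{27}{2}\right) 0 = 0$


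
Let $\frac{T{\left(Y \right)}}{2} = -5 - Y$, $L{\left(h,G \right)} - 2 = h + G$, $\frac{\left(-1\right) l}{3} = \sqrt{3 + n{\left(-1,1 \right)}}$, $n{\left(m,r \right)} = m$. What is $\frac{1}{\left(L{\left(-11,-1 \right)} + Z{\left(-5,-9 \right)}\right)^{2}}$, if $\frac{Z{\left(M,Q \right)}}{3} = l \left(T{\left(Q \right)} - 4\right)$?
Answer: $\frac{673}{1552516} - \frac{45 \sqrt{2}}{388129} \approx 0.00026952$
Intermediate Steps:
$l = - 3 \sqrt{2}$ ($l = - 3 \sqrt{3 - 1} = - 3 \sqrt{2} \approx -4.2426$)
$L{\left(h,G \right)} = 2 + G + h$ ($L{\left(h,G \right)} = 2 + \left(h + G\right) = 2 + \left(G + h\right) = 2 + G + h$)
$T{\left(Y \right)} = -10 - 2 Y$ ($T{\left(Y \right)} = 2 \left(-5 - Y\right) = -10 - 2 Y$)
$Z{\left(M,Q \right)} = - 9 \sqrt{2} \left(-14 - 2 Q\right)$ ($Z{\left(M,Q \right)} = 3 - 3 \sqrt{2} \left(\left(-10 - 2 Q\right) - 4\right) = 3 - 3 \sqrt{2} \left(-14 - 2 Q\right) = 3 \left(- 3 \sqrt{2} \left(-14 - 2 Q\right)\right) = - 9 \sqrt{2} \left(-14 - 2 Q\right)$)
$\frac{1}{\left(L{\left(-11,-1 \right)} + Z{\left(-5,-9 \right)}\right)^{2}} = \frac{1}{\left(\left(2 - 1 - 11\right) + 18 \sqrt{2} \left(7 - 9\right)\right)^{2}} = \frac{1}{\left(-10 + 18 \sqrt{2} \left(-2\right)\right)^{2}} = \frac{1}{\left(-10 - 36 \sqrt{2}\right)^{2}}$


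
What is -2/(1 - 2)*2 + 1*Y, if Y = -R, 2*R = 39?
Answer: -31/2 ≈ -15.500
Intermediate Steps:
R = 39/2 (R = (1/2)*39 = 39/2 ≈ 19.500)
Y = -39/2 (Y = -1*39/2 = -39/2 ≈ -19.500)
-2/(1 - 2)*2 + 1*Y = -2/(1 - 2)*2 + 1*(-39/2) = -2/(-1)*2 - 39/2 = -2*(-1)*2 - 39/2 = 2*2 - 39/2 = 4 - 39/2 = -31/2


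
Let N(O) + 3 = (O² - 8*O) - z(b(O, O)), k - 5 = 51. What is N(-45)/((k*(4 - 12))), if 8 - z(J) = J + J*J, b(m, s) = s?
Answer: -311/32 ≈ -9.7188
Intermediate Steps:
k = 56 (k = 5 + 51 = 56)
z(J) = 8 - J - J² (z(J) = 8 - (J + J*J) = 8 - (J + J²) = 8 + (-J - J²) = 8 - J - J²)
N(O) = -11 - 7*O + 2*O² (N(O) = -3 + ((O² - 8*O) - (8 - O - O²)) = -3 + ((O² - 8*O) + (-8 + O + O²)) = -3 + (-8 - 7*O + 2*O²) = -11 - 7*O + 2*O²)
N(-45)/((k*(4 - 12))) = (-11 - 7*(-45) + 2*(-45)²)/((56*(4 - 12))) = (-11 + 315 + 2*2025)/((56*(-8))) = (-11 + 315 + 4050)/(-448) = 4354*(-1/448) = -311/32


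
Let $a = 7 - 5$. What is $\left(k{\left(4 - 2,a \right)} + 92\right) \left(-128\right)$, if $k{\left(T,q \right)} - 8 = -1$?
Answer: $-12672$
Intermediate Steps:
$a = 2$ ($a = 7 - 5 = 2$)
$k{\left(T,q \right)} = 7$ ($k{\left(T,q \right)} = 8 - 1 = 7$)
$\left(k{\left(4 - 2,a \right)} + 92\right) \left(-128\right) = \left(7 + 92\right) \left(-128\right) = 99 \left(-128\right) = -12672$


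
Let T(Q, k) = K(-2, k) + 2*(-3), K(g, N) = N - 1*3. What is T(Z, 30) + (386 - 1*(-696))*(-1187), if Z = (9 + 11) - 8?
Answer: -1284313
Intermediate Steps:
Z = 12 (Z = 20 - 8 = 12)
K(g, N) = -3 + N (K(g, N) = N - 3 = -3 + N)
T(Q, k) = -9 + k (T(Q, k) = (-3 + k) + 2*(-3) = (-3 + k) - 6 = -9 + k)
T(Z, 30) + (386 - 1*(-696))*(-1187) = (-9 + 30) + (386 - 1*(-696))*(-1187) = 21 + (386 + 696)*(-1187) = 21 + 1082*(-1187) = 21 - 1284334 = -1284313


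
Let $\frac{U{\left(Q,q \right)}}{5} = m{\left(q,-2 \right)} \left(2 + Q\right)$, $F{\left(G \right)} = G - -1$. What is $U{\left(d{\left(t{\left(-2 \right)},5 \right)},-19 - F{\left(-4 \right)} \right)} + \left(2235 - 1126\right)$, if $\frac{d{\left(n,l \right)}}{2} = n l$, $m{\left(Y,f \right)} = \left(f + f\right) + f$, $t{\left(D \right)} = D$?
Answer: $1649$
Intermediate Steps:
$m{\left(Y,f \right)} = 3 f$ ($m{\left(Y,f \right)} = 2 f + f = 3 f$)
$F{\left(G \right)} = 1 + G$ ($F{\left(G \right)} = G + 1 = 1 + G$)
$d{\left(n,l \right)} = 2 l n$ ($d{\left(n,l \right)} = 2 n l = 2 l n$)
$U{\left(Q,q \right)} = -60 - 30 Q$ ($U{\left(Q,q \right)} = 5 \cdot 3 \left(-2\right) \left(2 + Q\right) = 5 \left(- 6 \left(2 + Q\right)\right) = 5 \left(-12 - 6 Q\right) = -60 - 30 Q$)
$U{\left(d{\left(t{\left(-2 \right)},5 \right)},-19 - F{\left(-4 \right)} \right)} + \left(2235 - 1126\right) = \left(-60 - 30 \cdot 2 \cdot 5 \left(-2\right)\right) + \left(2235 - 1126\right) = \left(-60 - -600\right) + \left(2235 - 1126\right) = \left(-60 + 600\right) + 1109 = 540 + 1109 = 1649$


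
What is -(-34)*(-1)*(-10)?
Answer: 340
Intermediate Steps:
-(-34)*(-1)*(-10) = -17*2*(-10) = -34*(-10) = 340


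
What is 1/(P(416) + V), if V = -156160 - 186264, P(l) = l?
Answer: -1/342008 ≈ -2.9239e-6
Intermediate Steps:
V = -342424
1/(P(416) + V) = 1/(416 - 342424) = 1/(-342008) = -1/342008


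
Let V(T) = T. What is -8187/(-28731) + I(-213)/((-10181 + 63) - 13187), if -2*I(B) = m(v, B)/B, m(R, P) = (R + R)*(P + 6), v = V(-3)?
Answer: 4513571056/15846630935 ≈ 0.28483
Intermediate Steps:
v = -3
m(R, P) = 2*R*(6 + P) (m(R, P) = (2*R)*(6 + P) = 2*R*(6 + P))
I(B) = -(-36 - 6*B)/(2*B) (I(B) = -2*(-3)*(6 + B)/(2*B) = -(-36 - 6*B)/(2*B))
-8187/(-28731) + I(-213)/((-10181 + 63) - 13187) = -8187/(-28731) + (3 + 18/(-213))/((-10181 + 63) - 13187) = -8187*(-1/28731) + (3 + 18*(-1/213))/(-10118 - 13187) = 2729/9577 + (3 - 6/71)/(-23305) = 2729/9577 + (207/71)*(-1/23305) = 2729/9577 - 207/1654655 = 4513571056/15846630935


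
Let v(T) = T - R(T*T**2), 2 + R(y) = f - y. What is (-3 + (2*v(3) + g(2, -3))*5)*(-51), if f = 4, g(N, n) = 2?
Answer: -14637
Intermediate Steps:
R(y) = 2 - y (R(y) = -2 + (4 - y) = 2 - y)
v(T) = -2 + T + T**3 (v(T) = T - (2 - T*T**2) = T - (2 - T**3) = T + (-2 + T**3) = -2 + T + T**3)
(-3 + (2*v(3) + g(2, -3))*5)*(-51) = (-3 + (2*(-2 + 3 + 3**3) + 2)*5)*(-51) = (-3 + (2*(-2 + 3 + 27) + 2)*5)*(-51) = (-3 + (2*28 + 2)*5)*(-51) = (-3 + (56 + 2)*5)*(-51) = (-3 + 58*5)*(-51) = (-3 + 290)*(-51) = 287*(-51) = -14637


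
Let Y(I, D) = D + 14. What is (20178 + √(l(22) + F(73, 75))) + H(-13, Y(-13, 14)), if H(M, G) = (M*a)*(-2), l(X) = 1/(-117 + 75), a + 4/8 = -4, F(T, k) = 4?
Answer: 20061 + √7014/42 ≈ 20063.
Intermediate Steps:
a = -9/2 (a = -½ - 4 = -9/2 ≈ -4.5000)
l(X) = -1/42 (l(X) = 1/(-42) = -1/42)
Y(I, D) = 14 + D
H(M, G) = 9*M (H(M, G) = (M*(-9/2))*(-2) = -9*M/2*(-2) = 9*M)
(20178 + √(l(22) + F(73, 75))) + H(-13, Y(-13, 14)) = (20178 + √(-1/42 + 4)) + 9*(-13) = (20178 + √(167/42)) - 117 = (20178 + √7014/42) - 117 = 20061 + √7014/42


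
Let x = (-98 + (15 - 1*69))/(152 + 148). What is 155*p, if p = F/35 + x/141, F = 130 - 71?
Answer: 3860089/14805 ≈ 260.73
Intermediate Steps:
x = -38/75 (x = (-98 + (15 - 69))/300 = (-98 - 54)*(1/300) = -152*1/300 = -38/75 ≈ -0.50667)
F = 59
p = 124519/74025 (p = 59/35 - 38/75/141 = 59*(1/35) - 38/75*1/141 = 59/35 - 38/10575 = 124519/74025 ≈ 1.6821)
155*p = 155*(124519/74025) = 3860089/14805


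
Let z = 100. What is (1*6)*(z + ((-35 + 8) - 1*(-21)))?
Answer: 564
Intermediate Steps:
(1*6)*(z + ((-35 + 8) - 1*(-21))) = (1*6)*(100 + ((-35 + 8) - 1*(-21))) = 6*(100 + (-27 + 21)) = 6*(100 - 6) = 6*94 = 564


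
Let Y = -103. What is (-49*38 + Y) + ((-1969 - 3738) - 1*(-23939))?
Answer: 16267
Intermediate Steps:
(-49*38 + Y) + ((-1969 - 3738) - 1*(-23939)) = (-49*38 - 103) + ((-1969 - 3738) - 1*(-23939)) = (-1862 - 103) + (-5707 + 23939) = -1965 + 18232 = 16267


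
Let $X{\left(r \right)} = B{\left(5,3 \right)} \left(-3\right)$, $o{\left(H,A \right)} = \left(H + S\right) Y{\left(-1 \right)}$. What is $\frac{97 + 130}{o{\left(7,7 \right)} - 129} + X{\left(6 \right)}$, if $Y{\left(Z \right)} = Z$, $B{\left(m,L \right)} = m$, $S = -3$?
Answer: $- \frac{2222}{133} \approx -16.707$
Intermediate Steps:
$o{\left(H,A \right)} = 3 - H$ ($o{\left(H,A \right)} = \left(H - 3\right) \left(-1\right) = \left(-3 + H\right) \left(-1\right) = 3 - H$)
$X{\left(r \right)} = -15$ ($X{\left(r \right)} = 5 \left(-3\right) = -15$)
$\frac{97 + 130}{o{\left(7,7 \right)} - 129} + X{\left(6 \right)} = \frac{97 + 130}{\left(3 - 7\right) - 129} - 15 = \frac{227}{\left(3 - 7\right) - 129} - 15 = \frac{227}{-4 - 129} - 15 = \frac{227}{-133} - 15 = 227 \left(- \frac{1}{133}\right) - 15 = - \frac{227}{133} - 15 = - \frac{2222}{133}$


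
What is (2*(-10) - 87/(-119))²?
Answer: 5257849/14161 ≈ 371.29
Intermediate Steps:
(2*(-10) - 87/(-119))² = (-20 - 87*(-1/119))² = (-20 + 87/119)² = (-2293/119)² = 5257849/14161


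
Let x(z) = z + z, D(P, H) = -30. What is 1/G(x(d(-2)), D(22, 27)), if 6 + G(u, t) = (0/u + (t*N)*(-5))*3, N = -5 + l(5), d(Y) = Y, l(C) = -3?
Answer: -1/3606 ≈ -0.00027732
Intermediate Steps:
N = -8 (N = -5 - 3 = -8)
x(z) = 2*z
G(u, t) = -6 + 120*t (G(u, t) = -6 + (0/u + (t*(-8))*(-5))*3 = -6 + (0 - 8*t*(-5))*3 = -6 + (0 + 40*t)*3 = -6 + (40*t)*3 = -6 + 120*t)
1/G(x(d(-2)), D(22, 27)) = 1/(-6 + 120*(-30)) = 1/(-6 - 3600) = 1/(-3606) = -1/3606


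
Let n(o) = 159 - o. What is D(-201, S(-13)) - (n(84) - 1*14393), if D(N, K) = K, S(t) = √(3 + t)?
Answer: 14318 + I*√10 ≈ 14318.0 + 3.1623*I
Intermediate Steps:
D(-201, S(-13)) - (n(84) - 1*14393) = √(3 - 13) - ((159 - 1*84) - 1*14393) = √(-10) - ((159 - 84) - 14393) = I*√10 - (75 - 14393) = I*√10 - 1*(-14318) = I*√10 + 14318 = 14318 + I*√10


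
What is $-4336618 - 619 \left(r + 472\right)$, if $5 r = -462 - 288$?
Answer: $-4535936$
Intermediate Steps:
$r = -150$ ($r = \frac{-462 - 288}{5} = \frac{1}{5} \left(-750\right) = -150$)
$-4336618 - 619 \left(r + 472\right) = -4336618 - 619 \left(-150 + 472\right) = -4336618 - 199318 = -4535936$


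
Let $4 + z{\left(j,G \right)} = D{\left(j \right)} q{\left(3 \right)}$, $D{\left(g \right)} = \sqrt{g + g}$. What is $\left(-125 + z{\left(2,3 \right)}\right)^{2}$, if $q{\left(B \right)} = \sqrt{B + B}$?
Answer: $16665 - 516 \sqrt{6} \approx 15401.0$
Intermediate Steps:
$q{\left(B \right)} = \sqrt{2} \sqrt{B}$ ($q{\left(B \right)} = \sqrt{2 B} = \sqrt{2} \sqrt{B}$)
$D{\left(g \right)} = \sqrt{2} \sqrt{g}$ ($D{\left(g \right)} = \sqrt{2 g} = \sqrt{2} \sqrt{g}$)
$z{\left(j,G \right)} = -4 + 2 \sqrt{3} \sqrt{j}$ ($z{\left(j,G \right)} = -4 + \sqrt{2} \sqrt{j} \sqrt{2} \sqrt{3} = -4 + \sqrt{2} \sqrt{j} \sqrt{6} = -4 + 2 \sqrt{3} \sqrt{j}$)
$\left(-125 + z{\left(2,3 \right)}\right)^{2} = \left(-125 - \left(4 - 2 \sqrt{3} \sqrt{2}\right)\right)^{2} = \left(-125 - \left(4 - 2 \sqrt{6}\right)\right)^{2} = \left(-129 + 2 \sqrt{6}\right)^{2}$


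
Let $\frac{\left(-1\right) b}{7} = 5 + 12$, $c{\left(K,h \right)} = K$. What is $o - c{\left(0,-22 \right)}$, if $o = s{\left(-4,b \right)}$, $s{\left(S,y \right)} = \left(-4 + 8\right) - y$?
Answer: $123$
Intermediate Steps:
$b = -119$ ($b = - 7 \left(5 + 12\right) = \left(-7\right) 17 = -119$)
$s{\left(S,y \right)} = 4 - y$
$o = 123$ ($o = 4 - -119 = 4 + 119 = 123$)
$o - c{\left(0,-22 \right)} = 123 - 0 = 123 + 0 = 123$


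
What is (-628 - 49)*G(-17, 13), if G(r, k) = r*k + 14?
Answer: 140139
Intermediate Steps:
G(r, k) = 14 + k*r (G(r, k) = k*r + 14 = 14 + k*r)
(-628 - 49)*G(-17, 13) = (-628 - 49)*(14 + 13*(-17)) = -677*(14 - 221) = -677*(-207) = 140139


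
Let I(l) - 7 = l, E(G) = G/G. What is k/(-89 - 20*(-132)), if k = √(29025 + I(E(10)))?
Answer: √29033/2551 ≈ 0.066794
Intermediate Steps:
E(G) = 1
I(l) = 7 + l
k = √29033 (k = √(29025 + (7 + 1)) = √(29025 + 8) = √29033 ≈ 170.39)
k/(-89 - 20*(-132)) = √29033/(-89 - 20*(-132)) = √29033/(-89 + 2640) = √29033/2551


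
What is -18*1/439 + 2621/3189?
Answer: 1093217/1399971 ≈ 0.78089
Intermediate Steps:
-18*1/439 + 2621/3189 = -18*1/439 + 2621*(1/3189) = -18/439 + 2621/3189 = 1093217/1399971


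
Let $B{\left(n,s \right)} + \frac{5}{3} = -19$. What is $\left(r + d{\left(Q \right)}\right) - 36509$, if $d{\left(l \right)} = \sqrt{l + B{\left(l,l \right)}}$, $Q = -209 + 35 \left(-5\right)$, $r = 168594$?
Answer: $132085 + \frac{i \sqrt{3642}}{3} \approx 1.3209 \cdot 10^{5} + 20.116 i$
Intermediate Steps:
$B{\left(n,s \right)} = - \frac{62}{3}$ ($B{\left(n,s \right)} = - \frac{5}{3} - 19 = - \frac{62}{3}$)
$Q = -384$ ($Q = -209 - 175 = -384$)
$d{\left(l \right)} = \sqrt{- \frac{62}{3} + l}$ ($d{\left(l \right)} = \sqrt{l - \frac{62}{3}} = \sqrt{- \frac{62}{3} + l}$)
$\left(r + d{\left(Q \right)}\right) - 36509 = \left(168594 + \frac{\sqrt{-186 + 9 \left(-384\right)}}{3}\right) - 36509 = \left(168594 + \frac{\sqrt{-186 - 3456}}{3}\right) - 36509 = \left(168594 + \frac{\sqrt{-3642}}{3}\right) - 36509 = \left(168594 + \frac{i \sqrt{3642}}{3}\right) - 36509 = 132085 + \frac{i \sqrt{3642}}{3}$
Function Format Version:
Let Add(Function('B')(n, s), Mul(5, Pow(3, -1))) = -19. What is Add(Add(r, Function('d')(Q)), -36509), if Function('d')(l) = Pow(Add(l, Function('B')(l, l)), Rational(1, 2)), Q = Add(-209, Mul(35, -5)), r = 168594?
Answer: Add(132085, Mul(Rational(1, 3), I, Pow(3642, Rational(1, 2)))) ≈ Add(1.3209e+5, Mul(20.116, I))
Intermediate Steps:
Function('B')(n, s) = Rational(-62, 3) (Function('B')(n, s) = Add(Rational(-5, 3), -19) = Rational(-62, 3))
Q = -384 (Q = Add(-209, -175) = -384)
Function('d')(l) = Pow(Add(Rational(-62, 3), l), Rational(1, 2)) (Function('d')(l) = Pow(Add(l, Rational(-62, 3)), Rational(1, 2)) = Pow(Add(Rational(-62, 3), l), Rational(1, 2)))
Add(Add(r, Function('d')(Q)), -36509) = Add(Add(168594, Mul(Rational(1, 3), Pow(Add(-186, Mul(9, -384)), Rational(1, 2)))), -36509) = Add(Add(168594, Mul(Rational(1, 3), Pow(Add(-186, -3456), Rational(1, 2)))), -36509) = Add(Add(168594, Mul(Rational(1, 3), Pow(-3642, Rational(1, 2)))), -36509) = Add(Add(168594, Mul(Rational(1, 3), Mul(I, Pow(3642, Rational(1, 2))))), -36509) = Add(Add(168594, Mul(Rational(1, 3), I, Pow(3642, Rational(1, 2)))), -36509) = Add(132085, Mul(Rational(1, 3), I, Pow(3642, Rational(1, 2))))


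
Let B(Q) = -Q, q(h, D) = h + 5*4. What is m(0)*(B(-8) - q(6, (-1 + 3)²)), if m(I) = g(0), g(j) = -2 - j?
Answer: 36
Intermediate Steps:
q(h, D) = 20 + h (q(h, D) = h + 20 = 20 + h)
m(I) = -2 (m(I) = -2 - 1*0 = -2 + 0 = -2)
m(0)*(B(-8) - q(6, (-1 + 3)²)) = -2*(-1*(-8) - (20 + 6)) = -2*(8 - 1*26) = -2*(8 - 26) = -2*(-18) = 36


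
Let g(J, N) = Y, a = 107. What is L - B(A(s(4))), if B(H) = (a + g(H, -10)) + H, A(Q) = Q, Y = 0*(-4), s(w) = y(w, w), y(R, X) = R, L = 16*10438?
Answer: 166897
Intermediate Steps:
L = 167008
s(w) = w
Y = 0
g(J, N) = 0
B(H) = 107 + H (B(H) = (107 + 0) + H = 107 + H)
L - B(A(s(4))) = 167008 - (107 + 4) = 167008 - 1*111 = 167008 - 111 = 166897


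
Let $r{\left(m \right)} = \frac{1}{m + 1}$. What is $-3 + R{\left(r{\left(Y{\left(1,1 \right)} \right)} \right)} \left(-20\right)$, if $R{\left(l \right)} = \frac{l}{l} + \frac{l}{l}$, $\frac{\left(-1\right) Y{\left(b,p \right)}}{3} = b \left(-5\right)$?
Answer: $-43$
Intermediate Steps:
$Y{\left(b,p \right)} = 15 b$ ($Y{\left(b,p \right)} = - 3 b \left(-5\right) = - 3 \left(- 5 b\right) = 15 b$)
$r{\left(m \right)} = \frac{1}{1 + m}$
$R{\left(l \right)} = 2$ ($R{\left(l \right)} = 1 + 1 = 2$)
$-3 + R{\left(r{\left(Y{\left(1,1 \right)} \right)} \right)} \left(-20\right) = -3 + 2 \left(-20\right) = -3 - 40 = -43$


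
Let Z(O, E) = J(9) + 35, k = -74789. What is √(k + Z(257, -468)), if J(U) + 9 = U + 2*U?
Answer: 12*I*√519 ≈ 273.38*I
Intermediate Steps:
J(U) = -9 + 3*U (J(U) = -9 + (U + 2*U) = -9 + 3*U)
Z(O, E) = 53 (Z(O, E) = (-9 + 3*9) + 35 = (-9 + 27) + 35 = 18 + 35 = 53)
√(k + Z(257, -468)) = √(-74789 + 53) = √(-74736) = 12*I*√519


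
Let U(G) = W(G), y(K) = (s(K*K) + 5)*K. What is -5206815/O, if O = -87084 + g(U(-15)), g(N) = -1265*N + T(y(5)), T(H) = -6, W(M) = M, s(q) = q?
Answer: 347121/4541 ≈ 76.442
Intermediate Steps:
y(K) = K*(5 + K**2) (y(K) = (K*K + 5)*K = (K**2 + 5)*K = (5 + K**2)*K = K*(5 + K**2))
U(G) = G
g(N) = -6 - 1265*N (g(N) = -1265*N - 6 = -6 - 1265*N)
O = -68115 (O = -87084 + (-6 - 1265*(-15)) = -87084 + (-6 + 18975) = -87084 + 18969 = -68115)
-5206815/O = -5206815/(-68115) = -5206815*(-1/68115) = 347121/4541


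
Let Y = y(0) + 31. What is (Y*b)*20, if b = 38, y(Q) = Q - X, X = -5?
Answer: 27360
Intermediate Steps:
y(Q) = 5 + Q (y(Q) = Q - 1*(-5) = Q + 5 = 5 + Q)
Y = 36 (Y = (5 + 0) + 31 = 5 + 31 = 36)
(Y*b)*20 = (36*38)*20 = 1368*20 = 27360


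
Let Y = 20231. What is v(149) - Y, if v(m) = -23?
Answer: -20254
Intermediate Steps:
v(149) - Y = -23 - 1*20231 = -23 - 20231 = -20254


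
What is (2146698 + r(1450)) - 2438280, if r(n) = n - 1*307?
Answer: -290439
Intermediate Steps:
r(n) = -307 + n (r(n) = n - 307 = -307 + n)
(2146698 + r(1450)) - 2438280 = (2146698 + (-307 + 1450)) - 2438280 = (2146698 + 1143) - 2438280 = 2147841 - 2438280 = -290439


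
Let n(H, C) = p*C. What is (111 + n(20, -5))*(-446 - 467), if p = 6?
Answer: -73953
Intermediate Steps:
n(H, C) = 6*C
(111 + n(20, -5))*(-446 - 467) = (111 + 6*(-5))*(-446 - 467) = (111 - 30)*(-913) = 81*(-913) = -73953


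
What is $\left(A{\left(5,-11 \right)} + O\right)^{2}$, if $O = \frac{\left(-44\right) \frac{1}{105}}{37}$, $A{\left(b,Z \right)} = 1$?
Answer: $\frac{14753281}{15093225} \approx 0.97748$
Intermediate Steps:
$O = - \frac{44}{3885}$ ($O = \left(-44\right) \frac{1}{105} \cdot \frac{1}{37} = \left(- \frac{44}{105}\right) \frac{1}{37} = - \frac{44}{3885} \approx -0.011326$)
$\left(A{\left(5,-11 \right)} + O\right)^{2} = \left(1 - \frac{44}{3885}\right)^{2} = \left(\frac{3841}{3885}\right)^{2} = \frac{14753281}{15093225}$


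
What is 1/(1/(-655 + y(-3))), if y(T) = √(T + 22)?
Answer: -655 + √19 ≈ -650.64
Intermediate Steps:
y(T) = √(22 + T)
1/(1/(-655 + y(-3))) = 1/(1/(-655 + √(22 - 3))) = 1/(1/(-655 + √19)) = -655 + √19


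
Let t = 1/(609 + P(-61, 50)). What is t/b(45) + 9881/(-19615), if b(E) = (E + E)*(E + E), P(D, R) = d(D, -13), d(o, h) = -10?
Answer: -9588320857/19034003700 ≈ -0.50375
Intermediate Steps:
P(D, R) = -10
t = 1/599 (t = 1/(609 - 10) = 1/599 ≈ 0.0016694)
b(E) = 4*E² (b(E) = (2*E)*(2*E) = 4*E²)
t/b(45) + 9881/(-19615) = 1/(599*((4*45²))) + 9881/(-19615) = 1/(599*((4*2025))) + 9881*(-1/19615) = (1/599)/8100 - 9881/19615 = (1/599)*(1/8100) - 9881/19615 = 1/4851900 - 9881/19615 = -9588320857/19034003700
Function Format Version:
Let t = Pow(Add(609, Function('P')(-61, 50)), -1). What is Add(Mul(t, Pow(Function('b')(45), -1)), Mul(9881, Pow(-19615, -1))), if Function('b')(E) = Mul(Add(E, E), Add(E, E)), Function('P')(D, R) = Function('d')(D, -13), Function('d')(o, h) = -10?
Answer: Rational(-9588320857, 19034003700) ≈ -0.50375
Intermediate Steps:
Function('P')(D, R) = -10
t = Rational(1, 599) (t = Pow(Add(609, -10), -1) = Pow(599, -1) = Rational(1, 599) ≈ 0.0016694)
Function('b')(E) = Mul(4, Pow(E, 2)) (Function('b')(E) = Mul(Mul(2, E), Mul(2, E)) = Mul(4, Pow(E, 2)))
Add(Mul(t, Pow(Function('b')(45), -1)), Mul(9881, Pow(-19615, -1))) = Add(Mul(Rational(1, 599), Pow(Mul(4, Pow(45, 2)), -1)), Mul(9881, Pow(-19615, -1))) = Add(Mul(Rational(1, 599), Pow(Mul(4, 2025), -1)), Mul(9881, Rational(-1, 19615))) = Add(Mul(Rational(1, 599), Pow(8100, -1)), Rational(-9881, 19615)) = Add(Mul(Rational(1, 599), Rational(1, 8100)), Rational(-9881, 19615)) = Add(Rational(1, 4851900), Rational(-9881, 19615)) = Rational(-9588320857, 19034003700)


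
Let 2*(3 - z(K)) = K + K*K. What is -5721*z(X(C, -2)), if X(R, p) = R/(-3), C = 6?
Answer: -11442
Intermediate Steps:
X(R, p) = -R/3 (X(R, p) = R*(-⅓) = -R/3)
z(K) = 3 - K/2 - K²/2 (z(K) = 3 - (K + K*K)/2 = 3 - (K + K²)/2 = 3 + (-K/2 - K²/2) = 3 - K/2 - K²/2)
-5721*z(X(C, -2)) = -5721*(3 - (-1)*6/6 - (-⅓*6)²/2) = -5721*(3 - ½*(-2) - ½*(-2)²) = -5721*(3 + 1 - ½*4) = -5721*(3 + 1 - 2) = -5721*2 = -11442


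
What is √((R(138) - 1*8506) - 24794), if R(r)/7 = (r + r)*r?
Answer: 6*√6481 ≈ 483.03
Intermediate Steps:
R(r) = 14*r² (R(r) = 7*((r + r)*r) = 7*((2*r)*r) = 7*(2*r²) = 14*r²)
√((R(138) - 1*8506) - 24794) = √((14*138² - 1*8506) - 24794) = √((14*19044 - 8506) - 24794) = √((266616 - 8506) - 24794) = √(258110 - 24794) = √233316 = 6*√6481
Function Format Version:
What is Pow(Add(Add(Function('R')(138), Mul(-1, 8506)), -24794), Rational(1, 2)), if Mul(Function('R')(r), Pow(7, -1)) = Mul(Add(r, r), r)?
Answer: Mul(6, Pow(6481, Rational(1, 2))) ≈ 483.03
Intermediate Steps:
Function('R')(r) = Mul(14, Pow(r, 2)) (Function('R')(r) = Mul(7, Mul(Add(r, r), r)) = Mul(7, Mul(Mul(2, r), r)) = Mul(7, Mul(2, Pow(r, 2))) = Mul(14, Pow(r, 2)))
Pow(Add(Add(Function('R')(138), Mul(-1, 8506)), -24794), Rational(1, 2)) = Pow(Add(Add(Mul(14, Pow(138, 2)), Mul(-1, 8506)), -24794), Rational(1, 2)) = Pow(Add(Add(Mul(14, 19044), -8506), -24794), Rational(1, 2)) = Pow(Add(Add(266616, -8506), -24794), Rational(1, 2)) = Pow(Add(258110, -24794), Rational(1, 2)) = Pow(233316, Rational(1, 2)) = Mul(6, Pow(6481, Rational(1, 2)))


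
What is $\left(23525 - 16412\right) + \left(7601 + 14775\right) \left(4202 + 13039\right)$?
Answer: $385791729$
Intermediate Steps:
$\left(23525 - 16412\right) + \left(7601 + 14775\right) \left(4202 + 13039\right) = 7113 + 22376 \cdot 17241 = 7113 + 385784616 = 385791729$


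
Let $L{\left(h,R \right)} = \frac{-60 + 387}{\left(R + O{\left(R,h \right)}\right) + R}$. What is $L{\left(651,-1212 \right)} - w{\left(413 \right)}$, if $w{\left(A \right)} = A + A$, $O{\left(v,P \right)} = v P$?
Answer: $- \frac{217908821}{263812} \approx -826.0$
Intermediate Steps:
$O{\left(v,P \right)} = P v$
$L{\left(h,R \right)} = \frac{327}{2 R + R h}$ ($L{\left(h,R \right)} = \frac{-60 + 387}{\left(R + h R\right) + R} = \frac{327}{\left(R + R h\right) + R} = \frac{327}{2 R + R h}$)
$w{\left(A \right)} = 2 A$
$L{\left(651,-1212 \right)} - w{\left(413 \right)} = \frac{327}{\left(-1212\right) \left(2 + 651\right)} - 2 \cdot 413 = 327 \left(- \frac{1}{1212}\right) \frac{1}{653} - 826 = - \frac{109}{263812} - 826 = - \frac{217908821}{263812}$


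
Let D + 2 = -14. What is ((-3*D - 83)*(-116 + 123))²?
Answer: 60025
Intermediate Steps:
D = -16 (D = -2 - 14 = -16)
((-3*D - 83)*(-116 + 123))² = ((-3*(-16) - 83)*(-116 + 123))² = ((48 - 83)*7)² = (-35*7)² = (-245)² = 60025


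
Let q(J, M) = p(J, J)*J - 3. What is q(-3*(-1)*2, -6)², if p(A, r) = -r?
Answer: 1521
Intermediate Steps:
q(J, M) = -3 - J² (q(J, M) = (-J)*J - 3 = -J² - 3 = -3 - J²)
q(-3*(-1)*2, -6)² = (-3 - (-3*(-1)*2)²)² = (-3 - (3*2)²)² = (-3 - 1*6²)² = (-3 - 1*36)² = (-3 - 36)² = (-39)² = 1521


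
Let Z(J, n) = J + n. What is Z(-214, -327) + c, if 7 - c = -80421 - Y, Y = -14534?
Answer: 65353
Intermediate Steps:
c = 65894 (c = 7 - (-80421 - 1*(-14534)) = 7 - (-80421 + 14534) = 7 - 1*(-65887) = 7 + 65887 = 65894)
Z(-214, -327) + c = (-214 - 327) + 65894 = -541 + 65894 = 65353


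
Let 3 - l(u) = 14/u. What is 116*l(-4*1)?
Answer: 754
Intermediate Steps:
l(u) = 3 - 14/u
116*l(-4*1) = 116*(3 - 14/((-4*1))) = 116*(3 - 14/(-4)) = 116*(3 - 14*(-¼)) = 116*(3 + 7/2) = 116*(13/2) = 754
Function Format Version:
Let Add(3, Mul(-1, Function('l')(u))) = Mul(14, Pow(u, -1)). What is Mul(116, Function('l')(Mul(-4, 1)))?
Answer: 754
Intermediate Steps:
Function('l')(u) = Add(3, Mul(-14, Pow(u, -1))) (Function('l')(u) = Add(3, Mul(-1, Mul(14, Pow(u, -1)))) = Add(3, Mul(-14, Pow(u, -1))))
Mul(116, Function('l')(Mul(-4, 1))) = Mul(116, Add(3, Mul(-14, Pow(Mul(-4, 1), -1)))) = Mul(116, Add(3, Mul(-14, Pow(-4, -1)))) = Mul(116, Add(3, Mul(-14, Rational(-1, 4)))) = Mul(116, Add(3, Rational(7, 2))) = Mul(116, Rational(13, 2)) = 754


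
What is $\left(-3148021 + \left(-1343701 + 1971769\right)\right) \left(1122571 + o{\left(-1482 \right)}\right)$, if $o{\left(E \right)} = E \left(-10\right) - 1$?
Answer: $-2866169342670$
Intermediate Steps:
$o{\left(E \right)} = -1 - 10 E$ ($o{\left(E \right)} = - 10 E - 1 = -1 - 10 E$)
$\left(-3148021 + \left(-1343701 + 1971769\right)\right) \left(1122571 + o{\left(-1482 \right)}\right) = \left(-3148021 + \left(-1343701 + 1971769\right)\right) \left(1122571 - -14819\right) = \left(-3148021 + 628068\right) \left(1122571 + \left(-1 + 14820\right)\right) = - 2519953 \left(1122571 + 14819\right) = \left(-2519953\right) 1137390 = -2866169342670$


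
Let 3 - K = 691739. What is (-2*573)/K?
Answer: 573/345868 ≈ 0.0016567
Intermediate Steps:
K = -691736 (K = 3 - 1*691739 = 3 - 691739 = -691736)
(-2*573)/K = -2*573/(-691736) = -1146*(-1/691736) = 573/345868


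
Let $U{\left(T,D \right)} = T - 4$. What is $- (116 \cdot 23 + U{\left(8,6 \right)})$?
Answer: $-2672$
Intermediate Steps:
$U{\left(T,D \right)} = -4 + T$ ($U{\left(T,D \right)} = T - 4 = -4 + T$)
$- (116 \cdot 23 + U{\left(8,6 \right)}) = - (116 \cdot 23 + \left(-4 + 8\right)) = - (2668 + 4) = \left(-1\right) 2672 = -2672$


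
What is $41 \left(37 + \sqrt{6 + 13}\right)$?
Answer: $1517 + 41 \sqrt{19} \approx 1695.7$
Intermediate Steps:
$41 \left(37 + \sqrt{6 + 13}\right) = 41 \left(37 + \sqrt{19}\right) = 1517 + 41 \sqrt{19}$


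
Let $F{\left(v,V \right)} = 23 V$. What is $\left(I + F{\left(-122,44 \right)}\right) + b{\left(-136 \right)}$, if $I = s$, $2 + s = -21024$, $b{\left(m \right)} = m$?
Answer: $-20150$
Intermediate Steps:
$s = -21026$ ($s = -2 - 21024 = -21026$)
$I = -21026$
$\left(I + F{\left(-122,44 \right)}\right) + b{\left(-136 \right)} = \left(-21026 + 23 \cdot 44\right) - 136 = \left(-21026 + 1012\right) - 136 = -20014 - 136 = -20150$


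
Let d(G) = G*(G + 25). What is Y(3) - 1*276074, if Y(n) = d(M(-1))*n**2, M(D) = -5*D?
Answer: -274724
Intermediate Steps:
d(G) = G*(25 + G)
Y(n) = 150*n**2 (Y(n) = ((-5*(-1))*(25 - 5*(-1)))*n**2 = (5*(25 + 5))*n**2 = (5*30)*n**2 = 150*n**2)
Y(3) - 1*276074 = 150*3**2 - 1*276074 = 150*9 - 276074 = 1350 - 276074 = -274724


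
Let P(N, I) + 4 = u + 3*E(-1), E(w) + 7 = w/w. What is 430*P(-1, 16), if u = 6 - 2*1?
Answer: -7740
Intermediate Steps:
E(w) = -6 (E(w) = -7 + w/w = -7 + 1 = -6)
u = 4 (u = 6 - 2 = 4)
P(N, I) = -18 (P(N, I) = -4 + (4 + 3*(-6)) = -4 + (4 - 18) = -4 - 14 = -18)
430*P(-1, 16) = 430*(-18) = -7740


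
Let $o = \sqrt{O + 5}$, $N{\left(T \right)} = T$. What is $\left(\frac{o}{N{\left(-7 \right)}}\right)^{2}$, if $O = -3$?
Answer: $\frac{2}{49} \approx 0.040816$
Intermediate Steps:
$o = \sqrt{2}$ ($o = \sqrt{-3 + 5} = \sqrt{2} \approx 1.4142$)
$\left(\frac{o}{N{\left(-7 \right)}}\right)^{2} = \left(\frac{\sqrt{2}}{-7}\right)^{2} = \left(- \frac{\sqrt{2}}{7}\right)^{2} = \frac{2}{49}$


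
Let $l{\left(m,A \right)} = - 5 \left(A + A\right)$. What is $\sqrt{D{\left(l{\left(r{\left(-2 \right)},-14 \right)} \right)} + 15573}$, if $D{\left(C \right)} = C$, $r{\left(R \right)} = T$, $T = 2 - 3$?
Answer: $\sqrt{15713} \approx 125.35$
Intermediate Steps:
$T = -1$ ($T = 2 - 3 = -1$)
$r{\left(R \right)} = -1$
$l{\left(m,A \right)} = - 10 A$ ($l{\left(m,A \right)} = - 5 \cdot 2 A = - 10 A$)
$\sqrt{D{\left(l{\left(r{\left(-2 \right)},-14 \right)} \right)} + 15573} = \sqrt{\left(-10\right) \left(-14\right) + 15573} = \sqrt{140 + 15573} = \sqrt{15713}$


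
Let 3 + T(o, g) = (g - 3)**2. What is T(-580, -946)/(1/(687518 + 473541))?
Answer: 1045647413282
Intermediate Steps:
T(o, g) = -3 + (-3 + g)**2 (T(o, g) = -3 + (g - 3)**2 = -3 + (-3 + g)**2)
T(-580, -946)/(1/(687518 + 473541)) = (-3 + (-3 - 946)**2)/(1/(687518 + 473541)) = (-3 + (-949)**2)/(1/1161059) = (-3 + 900601)/(1/1161059) = 900598*1161059 = 1045647413282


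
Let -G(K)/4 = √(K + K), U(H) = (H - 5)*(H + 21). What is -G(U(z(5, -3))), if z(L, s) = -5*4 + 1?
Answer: 16*I*√6 ≈ 39.192*I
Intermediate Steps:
z(L, s) = -19 (z(L, s) = -20 + 1 = -19)
U(H) = (-5 + H)*(21 + H)
G(K) = -4*√2*√K (G(K) = -4*√(K + K) = -4*√2*√K)
-G(U(z(5, -3))) = -(-4)*√2*√(-105 + (-19)² + 16*(-19)) = -(-4)*√2*√(-105 + 361 - 304) = -(-4)*√2*√(-48) = -(-4)*√2*4*I*√3 = -(-16)*I*√6 = 16*I*√6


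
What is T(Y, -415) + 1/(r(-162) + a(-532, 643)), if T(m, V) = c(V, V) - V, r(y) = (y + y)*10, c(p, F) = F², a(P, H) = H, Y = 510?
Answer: 448346079/2597 ≈ 1.7264e+5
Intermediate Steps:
r(y) = 20*y (r(y) = (2*y)*10 = 20*y)
T(m, V) = V² - V
T(Y, -415) + 1/(r(-162) + a(-532, 643)) = -415*(-1 - 415) + 1/(20*(-162) + 643) = -415*(-416) + 1/(-3240 + 643) = 172640 + 1/(-2597) = 172640 - 1/2597 = 448346079/2597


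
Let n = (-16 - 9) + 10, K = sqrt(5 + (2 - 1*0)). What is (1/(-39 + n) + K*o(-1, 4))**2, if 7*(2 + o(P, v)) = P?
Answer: 656107/20412 + 5*sqrt(7)/63 ≈ 32.353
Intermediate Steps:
K = sqrt(7) (K = sqrt(5 + (2 + 0)) = sqrt(5 + 2) = sqrt(7) ≈ 2.6458)
o(P, v) = -2 + P/7
n = -15 (n = -25 + 10 = -15)
(1/(-39 + n) + K*o(-1, 4))**2 = (1/(-39 - 15) + sqrt(7)*(-2 + (1/7)*(-1)))**2 = (1/(-54) + sqrt(7)*(-2 - 1/7))**2 = (-1/54 + sqrt(7)*(-15/7))**2 = (-1/54 - 15*sqrt(7)/7)**2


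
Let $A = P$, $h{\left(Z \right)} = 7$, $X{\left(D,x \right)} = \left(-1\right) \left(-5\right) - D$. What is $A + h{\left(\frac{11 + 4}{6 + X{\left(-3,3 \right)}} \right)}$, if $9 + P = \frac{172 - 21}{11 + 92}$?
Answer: $- \frac{55}{103} \approx -0.53398$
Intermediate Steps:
$X{\left(D,x \right)} = 5 - D$
$P = - \frac{776}{103}$ ($P = -9 + \frac{172 - 21}{11 + 92} = -9 + \frac{151}{103} = - \frac{776}{103} \approx -7.534$)
$A = - \frac{776}{103} \approx -7.534$
$A + h{\left(\frac{11 + 4}{6 + X{\left(-3,3 \right)}} \right)} = - \frac{776}{103} + 7 = - \frac{55}{103}$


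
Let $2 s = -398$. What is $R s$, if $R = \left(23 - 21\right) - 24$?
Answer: $4378$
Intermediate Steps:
$s = -199$ ($s = \frac{1}{2} \left(-398\right) = -199$)
$R = -22$ ($R = 2 - 24 = -22$)
$R s = \left(-22\right) \left(-199\right) = 4378$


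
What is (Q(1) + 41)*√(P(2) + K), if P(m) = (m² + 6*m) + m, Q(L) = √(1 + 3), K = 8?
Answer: 43*√26 ≈ 219.26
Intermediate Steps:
Q(L) = 2 (Q(L) = √4 = 2)
P(m) = m² + 7*m
(Q(1) + 41)*√(P(2) + K) = (2 + 41)*√(2*(7 + 2) + 8) = 43*√(2*9 + 8) = 43*√(18 + 8) = 43*√26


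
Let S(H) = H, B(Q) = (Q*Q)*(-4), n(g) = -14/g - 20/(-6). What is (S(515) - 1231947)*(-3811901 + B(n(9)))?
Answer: 380223107637160/81 ≈ 4.6941e+12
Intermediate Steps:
n(g) = 10/3 - 14/g (n(g) = -14/g - 20*(-1/6) = -14/g + 10/3 = 10/3 - 14/g)
B(Q) = -4*Q**2 (B(Q) = Q**2*(-4) = -4*Q**2)
(S(515) - 1231947)*(-3811901 + B(n(9))) = (515 - 1231947)*(-3811901 - 4*(10/3 - 14/9)**2) = -1231432*(-3811901 - 4*(10/3 - 14*1/9)**2) = -1231432*(-3811901 - 4*(10/3 - 14/9)**2) = -1231432*(-3811901 - 4*(16/9)**2) = -1231432*(-3811901 - 4*256/81) = -1231432*(-3811901 - 1024/81) = -1231432*(-308765005/81) = 380223107637160/81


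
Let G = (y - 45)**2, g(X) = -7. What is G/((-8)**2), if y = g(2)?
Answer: 169/4 ≈ 42.250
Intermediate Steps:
y = -7
G = 2704 (G = (-7 - 45)**2 = (-52)**2 = 2704)
G/((-8)**2) = 2704/((-8)**2) = 2704/64 = 2704*(1/64) = 169/4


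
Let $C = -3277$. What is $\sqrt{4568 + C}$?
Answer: $\sqrt{1291} \approx 35.93$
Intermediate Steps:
$\sqrt{4568 + C} = \sqrt{4568 - 3277} = \sqrt{1291}$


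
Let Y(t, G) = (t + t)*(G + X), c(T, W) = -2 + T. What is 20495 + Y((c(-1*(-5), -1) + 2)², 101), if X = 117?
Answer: 31395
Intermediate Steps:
Y(t, G) = 2*t*(117 + G) (Y(t, G) = (t + t)*(G + 117) = (2*t)*(117 + G) = 2*t*(117 + G))
20495 + Y((c(-1*(-5), -1) + 2)², 101) = 20495 + 2*((-2 - 1*(-5)) + 2)²*(117 + 101) = 20495 + 2*((-2 + 5) + 2)²*218 = 20495 + 2*(3 + 2)²*218 = 20495 + 2*5²*218 = 20495 + 2*25*218 = 20495 + 10900 = 31395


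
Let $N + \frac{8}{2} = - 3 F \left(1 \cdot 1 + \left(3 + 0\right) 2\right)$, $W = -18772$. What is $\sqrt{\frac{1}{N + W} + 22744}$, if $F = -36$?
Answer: $\frac{\sqrt{1846360189895}}{9010} \approx 150.81$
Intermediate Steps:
$N = 752$ ($N = -4 + \left(-3\right) \left(-36\right) \left(1 \cdot 1 + \left(3 + 0\right) 2\right) = -4 + 108 \left(1 + 3 \cdot 2\right) = -4 + 108 \left(1 + 6\right) = -4 + 108 \cdot 7 = -4 + 756 = 752$)
$\sqrt{\frac{1}{N + W} + 22744} = \sqrt{\frac{1}{752 - 18772} + 22744} = \sqrt{\frac{1}{-18020} + 22744} = \sqrt{- \frac{1}{18020} + 22744} = \sqrt{\frac{409846879}{18020}} = \frac{\sqrt{1846360189895}}{9010}$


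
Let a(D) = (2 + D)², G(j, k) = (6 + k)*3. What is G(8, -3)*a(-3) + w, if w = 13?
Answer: 22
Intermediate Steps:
G(j, k) = 18 + 3*k
G(8, -3)*a(-3) + w = (18 + 3*(-3))*(2 - 3)² + 13 = (18 - 9)*(-1)² + 13 = 9*1 + 13 = 9 + 13 = 22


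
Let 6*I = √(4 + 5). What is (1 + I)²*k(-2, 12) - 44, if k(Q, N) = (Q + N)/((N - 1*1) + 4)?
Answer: -85/2 ≈ -42.500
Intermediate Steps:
k(Q, N) = (N + Q)/(3 + N) (k(Q, N) = (N + Q)/((N - 1) + 4) = (N + Q)/((-1 + N) + 4) = (N + Q)/(3 + N))
I = ½ (I = √(4 + 5)/6 = √9/6 = (⅙)*3 = ½ ≈ 0.50000)
(1 + I)²*k(-2, 12) - 44 = (1 + ½)²*((12 - 2)/(3 + 12)) - 44 = (3/2)²*(10/15) - 44 = 9*((1/15)*10)/4 - 44 = (9/4)*(⅔) - 44 = 3/2 - 44 = -85/2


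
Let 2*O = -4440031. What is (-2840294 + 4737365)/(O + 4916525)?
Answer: 1264714/1797673 ≈ 0.70353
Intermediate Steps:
O = -4440031/2 (O = (½)*(-4440031) = -4440031/2 ≈ -2.2200e+6)
(-2840294 + 4737365)/(O + 4916525) = (-2840294 + 4737365)/(-4440031/2 + 4916525) = 1897071/(5393019/2) = 1897071*(2/5393019) = 1264714/1797673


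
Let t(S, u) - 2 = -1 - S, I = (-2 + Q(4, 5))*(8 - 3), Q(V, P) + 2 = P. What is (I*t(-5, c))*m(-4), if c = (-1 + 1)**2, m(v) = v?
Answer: -120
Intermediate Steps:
Q(V, P) = -2 + P
I = 5 (I = (-2 + (-2 + 5))*(8 - 3) = (-2 + 3)*5 = 1*5 = 5)
c = 0 (c = 0**2 = 0)
t(S, u) = 1 - S (t(S, u) = 2 + (-1 - S) = 1 - S)
(I*t(-5, c))*m(-4) = (5*(1 - 1*(-5)))*(-4) = (5*(1 + 5))*(-4) = (5*6)*(-4) = 30*(-4) = -120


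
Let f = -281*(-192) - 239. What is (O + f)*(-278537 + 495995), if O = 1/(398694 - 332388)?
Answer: 129079233529497/11051 ≈ 1.1680e+10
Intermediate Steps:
O = 1/66306 ≈ 1.5082e-5
f = 53713 (f = 53952 - 239 = 53713)
(O + f)*(-278537 + 495995) = (1/66306 + 53713)*(-278537 + 495995) = (3561494179/66306)*217458 = 129079233529497/11051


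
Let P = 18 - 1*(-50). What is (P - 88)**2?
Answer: 400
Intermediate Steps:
P = 68 (P = 18 + 50 = 68)
(P - 88)**2 = (68 - 88)**2 = (-20)**2 = 400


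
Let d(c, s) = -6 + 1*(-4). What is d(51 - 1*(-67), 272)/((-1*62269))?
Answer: 10/62269 ≈ 0.00016059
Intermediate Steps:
d(c, s) = -10 (d(c, s) = -6 - 4 = -10)
d(51 - 1*(-67), 272)/((-1*62269)) = -10/((-1*62269)) = -10/(-62269) = -10*(-1/62269) = 10/62269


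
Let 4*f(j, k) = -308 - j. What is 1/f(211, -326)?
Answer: -4/519 ≈ -0.0077071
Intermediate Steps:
f(j, k) = -77 - j/4 (f(j, k) = (-308 - j)/4 = -77 - j/4)
1/f(211, -326) = 1/(-77 - ¼*211) = 1/(-77 - 211/4) = 1/(-519/4) = -4/519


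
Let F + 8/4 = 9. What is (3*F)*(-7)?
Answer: -147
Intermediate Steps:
F = 7 (F = -2 + 9 = 7)
(3*F)*(-7) = (3*7)*(-7) = 21*(-7) = -147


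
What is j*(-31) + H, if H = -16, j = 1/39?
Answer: -655/39 ≈ -16.795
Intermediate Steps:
j = 1/39 ≈ 0.025641
j*(-31) + H = (1/39)*(-31) - 16 = -31/39 - 16 = -655/39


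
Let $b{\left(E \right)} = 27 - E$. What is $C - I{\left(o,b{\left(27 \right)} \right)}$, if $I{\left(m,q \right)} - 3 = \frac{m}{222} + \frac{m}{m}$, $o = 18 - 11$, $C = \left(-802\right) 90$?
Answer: $- \frac{16024855}{222} \approx -72184.0$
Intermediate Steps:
$C = -72180$
$o = 7$ ($o = 18 - 11 = 7$)
$I{\left(m,q \right)} = 4 + \frac{m}{222}$ ($I{\left(m,q \right)} = 3 + \left(\frac{m}{222} + \frac{m}{m}\right) = 3 + \left(m \frac{1}{222} + 1\right) = 3 + \left(\frac{m}{222} + 1\right) = 3 + \left(1 + \frac{m}{222}\right) = 4 + \frac{m}{222}$)
$C - I{\left(o,b{\left(27 \right)} \right)} = -72180 - \left(4 + \frac{1}{222} \cdot 7\right) = -72180 - \left(4 + \frac{7}{222}\right) = -72180 - \frac{895}{222} = - \frac{16024855}{222}$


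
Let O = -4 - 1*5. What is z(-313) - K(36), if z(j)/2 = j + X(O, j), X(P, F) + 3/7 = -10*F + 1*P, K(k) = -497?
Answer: 42785/7 ≈ 6112.1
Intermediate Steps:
O = -9 (O = -4 - 5 = -9)
X(P, F) = -3/7 + P - 10*F (X(P, F) = -3/7 + (-10*F + 1*P) = -3/7 + (-10*F + P) = -3/7 + (P - 10*F) = -3/7 + P - 10*F)
z(j) = -132/7 - 18*j (z(j) = 2*(j + (-3/7 - 9 - 10*j)) = 2*(j + (-66/7 - 10*j)) = 2*(-66/7 - 9*j) = -132/7 - 18*j)
z(-313) - K(36) = (-132/7 - 18*(-313)) - 1*(-497) = (-132/7 + 5634) + 497 = 39306/7 + 497 = 42785/7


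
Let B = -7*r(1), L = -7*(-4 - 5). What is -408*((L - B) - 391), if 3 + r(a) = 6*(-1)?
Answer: 159528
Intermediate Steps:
L = 63 (L = -7*(-9) = 63)
r(a) = -9 (r(a) = -3 + 6*(-1) = -3 - 6 = -9)
B = 63 (B = -7*(-9) = 63)
-408*((L - B) - 391) = -408*((63 - 1*63) - 391) = -408*((63 - 63) - 391) = -408*(0 - 391) = -408*(-391) = 159528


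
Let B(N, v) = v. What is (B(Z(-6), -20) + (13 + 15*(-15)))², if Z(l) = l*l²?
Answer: 53824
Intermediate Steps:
Z(l) = l³
(B(Z(-6), -20) + (13 + 15*(-15)))² = (-20 + (13 + 15*(-15)))² = (-20 + (13 - 225))² = (-20 - 212)² = (-232)² = 53824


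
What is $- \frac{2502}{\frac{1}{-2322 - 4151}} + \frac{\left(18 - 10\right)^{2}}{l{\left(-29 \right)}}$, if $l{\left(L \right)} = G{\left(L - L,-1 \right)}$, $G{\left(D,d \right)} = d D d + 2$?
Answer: $16195478$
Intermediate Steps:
$G{\left(D,d \right)} = 2 + D d^{2}$ ($G{\left(D,d \right)} = D d d + 2 = D d^{2} + 2 = 2 + D d^{2}$)
$l{\left(L \right)} = 2$ ($l{\left(L \right)} = 2 + \left(L - L\right) \left(-1\right)^{2} = 2 + 0 \cdot 1 = 2 + 0 = 2$)
$- \frac{2502}{\frac{1}{-2322 - 4151}} + \frac{\left(18 - 10\right)^{2}}{l{\left(-29 \right)}} = - \frac{2502}{\frac{1}{-2322 - 4151}} + \frac{\left(18 - 10\right)^{2}}{2} = - \frac{2502}{\frac{1}{-6473}} + 8^{2} \cdot \frac{1}{2} = - \frac{2502}{- \frac{1}{6473}} + 64 \cdot \frac{1}{2} = \left(-2502\right) \left(-6473\right) + 32 = 16195446 + 32 = 16195478$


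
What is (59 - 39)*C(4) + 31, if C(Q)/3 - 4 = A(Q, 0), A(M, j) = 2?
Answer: 391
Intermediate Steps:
C(Q) = 18 (C(Q) = 12 + 3*2 = 12 + 6 = 18)
(59 - 39)*C(4) + 31 = (59 - 39)*18 + 31 = 20*18 + 31 = 360 + 31 = 391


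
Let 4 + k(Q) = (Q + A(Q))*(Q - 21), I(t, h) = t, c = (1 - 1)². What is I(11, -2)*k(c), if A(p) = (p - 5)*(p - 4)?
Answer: -4664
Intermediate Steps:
A(p) = (-5 + p)*(-4 + p)
c = 0 (c = 0² = 0)
k(Q) = -4 + (-21 + Q)*(20 + Q² - 8*Q) (k(Q) = -4 + (Q + (20 + Q² - 9*Q))*(Q - 21) = -4 + (20 + Q² - 8*Q)*(-21 + Q) = -4 + (-21 + Q)*(20 + Q² - 8*Q))
I(11, -2)*k(c) = 11*(-424 + 0³ - 29*0² + 188*0) = 11*(-424 + 0 - 29*0 + 0) = 11*(-424 + 0 + 0 + 0) = 11*(-424) = -4664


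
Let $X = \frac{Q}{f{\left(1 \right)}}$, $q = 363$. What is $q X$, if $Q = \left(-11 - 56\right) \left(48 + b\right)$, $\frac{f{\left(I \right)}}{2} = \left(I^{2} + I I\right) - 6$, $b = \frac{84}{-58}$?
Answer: $\frac{16416675}{116} \approx 1.4152 \cdot 10^{5}$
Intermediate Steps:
$b = - \frac{42}{29}$ ($b = 84 \left(- \frac{1}{58}\right) = - \frac{42}{29} \approx -1.4483$)
$f{\left(I \right)} = -12 + 4 I^{2}$ ($f{\left(I \right)} = 2 \left(\left(I^{2} + I I\right) - 6\right) = 2 \left(\left(I^{2} + I^{2}\right) - 6\right) = 2 \left(2 I^{2} - 6\right) = 2 \left(-6 + 2 I^{2}\right) = -12 + 4 I^{2}$)
$Q = - \frac{90450}{29}$ ($Q = \left(-11 - 56\right) \left(48 - \frac{42}{29}\right) = \left(-67\right) \frac{1350}{29} = - \frac{90450}{29} \approx -3119.0$)
$X = \frac{45225}{116}$ ($X = - \frac{90450}{29 \left(-12 + 4 \cdot 1^{2}\right)} = - \frac{90450}{29 \left(-12 + 4 \cdot 1\right)} = - \frac{90450}{29 \left(-12 + 4\right)} = - \frac{90450}{29 \left(-8\right)} = \left(- \frac{90450}{29}\right) \left(- \frac{1}{8}\right) = \frac{45225}{116} \approx 389.87$)
$q X = 363 \cdot \frac{45225}{116} = \frac{16416675}{116}$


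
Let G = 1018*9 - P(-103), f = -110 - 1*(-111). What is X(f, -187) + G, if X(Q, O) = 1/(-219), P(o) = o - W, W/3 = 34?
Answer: 2051372/219 ≈ 9367.0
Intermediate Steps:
W = 102 (W = 3*34 = 102)
f = 1 (f = -110 + 111 = 1)
P(o) = -102 + o (P(o) = o - 1*102 = o - 102 = -102 + o)
X(Q, O) = -1/219
G = 9367 (G = 1018*9 - (-102 - 103) = 9162 - 1*(-205) = 9162 + 205 = 9367)
X(f, -187) + G = -1/219 + 9367 = 2051372/219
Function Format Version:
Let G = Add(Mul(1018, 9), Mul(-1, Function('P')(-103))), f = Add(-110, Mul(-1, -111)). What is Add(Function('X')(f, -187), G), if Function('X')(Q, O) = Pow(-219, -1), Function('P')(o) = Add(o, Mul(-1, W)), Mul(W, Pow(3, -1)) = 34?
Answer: Rational(2051372, 219) ≈ 9367.0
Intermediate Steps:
W = 102 (W = Mul(3, 34) = 102)
f = 1 (f = Add(-110, 111) = 1)
Function('P')(o) = Add(-102, o) (Function('P')(o) = Add(o, Mul(-1, 102)) = Add(o, -102) = Add(-102, o))
Function('X')(Q, O) = Rational(-1, 219)
G = 9367 (G = Add(Mul(1018, 9), Mul(-1, Add(-102, -103))) = Add(9162, Mul(-1, -205)) = Add(9162, 205) = 9367)
Add(Function('X')(f, -187), G) = Add(Rational(-1, 219), 9367) = Rational(2051372, 219)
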